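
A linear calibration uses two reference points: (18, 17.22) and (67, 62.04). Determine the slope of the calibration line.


slope = (y2 - y1) / (x2 - x1)
= (62.04 - 17.22) / (67 - 18)
= 44.8200 / 49
= 0.9147

0.9147


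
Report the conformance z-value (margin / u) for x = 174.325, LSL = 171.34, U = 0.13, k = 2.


u = U / k = 0.13 / 2 = 0.065
margin = |LSL - x| = |171.34 - 174.325| = 2.985
z = margin / u = 2.985 / 0.065
z = 45.9231

45.9231


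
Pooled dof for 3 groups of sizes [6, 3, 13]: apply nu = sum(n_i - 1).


nu = sum_i (n_i - 1)
nu = ((6 - 1) + (3 - 1) + (13 - 1))
nu = 5 + 2 + 12
nu = 19

19


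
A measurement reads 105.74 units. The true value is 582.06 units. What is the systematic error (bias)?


Systematic error = measured - true
= 105.74 - 582.06
= -476.3200

-476.3200


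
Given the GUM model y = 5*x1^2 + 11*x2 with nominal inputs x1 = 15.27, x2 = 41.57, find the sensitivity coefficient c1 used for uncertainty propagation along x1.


y = 5*x1^2 + 11*x2
dy/dx1 = 2*5*x1
Evaluate at x1 = 15.27: c1 = 10 * 15.27
c1 = 152.7000

152.7000


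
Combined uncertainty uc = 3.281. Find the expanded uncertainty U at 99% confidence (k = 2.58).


U = k * uc
U = 2.58 * 3.281
U = 8.4650

8.4650


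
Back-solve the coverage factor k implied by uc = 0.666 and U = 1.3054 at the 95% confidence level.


k = U / uc
k = 1.3054 / 0.666
k = 1.96

1.96


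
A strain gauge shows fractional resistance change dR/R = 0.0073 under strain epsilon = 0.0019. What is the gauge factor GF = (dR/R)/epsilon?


GF = (dR/R) / epsilon
= 0.0073 / 0.0019
= 3.8421

3.8421


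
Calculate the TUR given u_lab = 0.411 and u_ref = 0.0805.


TUR = u_lab / u_ref
= 0.411 / 0.0805
= 5.1056

5.1056


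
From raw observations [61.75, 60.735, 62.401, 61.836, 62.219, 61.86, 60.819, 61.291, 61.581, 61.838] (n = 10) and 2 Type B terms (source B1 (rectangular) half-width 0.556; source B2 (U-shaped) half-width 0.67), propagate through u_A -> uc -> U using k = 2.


mean = (61.75 + 60.735 + 62.401 + 61.836 + 62.219 + 61.86 + 60.819 + 61.291 + 61.581 + 61.838) / 10 = 61.633
s = sqrt(sum((x - mean)^2)/(n-1)) = 0.54470583
u_A = s / sqrt(n) = 0.54470583 / sqrt(10) = 0.17225111
u_B1 = 0.556 / sqrt(3) = 0.32100675
u_B2 = 0.67 / sqrt(2) = 0.47376154
uc = sqrt(0.17225111^2 + 0.32100675^2 + 0.47376154^2) = 0.59763348
U = k * uc = 2 * 0.59763348
U = 1.1953

1.1953


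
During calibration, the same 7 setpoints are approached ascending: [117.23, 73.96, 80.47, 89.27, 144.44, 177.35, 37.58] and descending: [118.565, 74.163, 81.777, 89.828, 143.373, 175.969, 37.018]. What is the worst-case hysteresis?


|117.23 - 118.565| = 1.3350
|73.96 - 74.163| = 0.2030
|80.47 - 81.777| = 1.3070
|89.27 - 89.828| = 0.5580
|144.44 - 143.373| = 1.0670
|177.35 - 175.969| = 1.3810
|37.58 - 37.018| = 0.5620
hysteresis = max(diffs) = 1.3810

1.3810


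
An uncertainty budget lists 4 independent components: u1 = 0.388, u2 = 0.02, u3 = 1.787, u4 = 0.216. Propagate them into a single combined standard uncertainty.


uc = sqrt(0.388^2 + 0.02^2 + 1.787^2 + 0.216^2)
uc = sqrt(3.390969)
uc = 1.8415

1.8415


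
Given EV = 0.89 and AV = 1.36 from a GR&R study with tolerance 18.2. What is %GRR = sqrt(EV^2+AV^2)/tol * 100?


GRR = sqrt(EV^2 + AV^2) = sqrt(0.89^2 + 1.36^2) = 1.6253307
%GRR = GRR / tol * 100 = 1.6253307 / 18.2 * 100
%GRR = 8.9304

8.9304


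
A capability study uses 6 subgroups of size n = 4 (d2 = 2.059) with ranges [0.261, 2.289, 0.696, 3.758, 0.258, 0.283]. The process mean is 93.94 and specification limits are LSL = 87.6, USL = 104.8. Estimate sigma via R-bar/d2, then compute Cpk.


R_bar = (0.261 + 2.289 + 0.696 + 3.758 + 0.258 + 0.283) / 6 = 1.2575
sigma = R_bar / d2 = 1.2575 / 2.059 = 0.61073337
Cp = (USL - LSL)/(6*sigma) = (104.8 - 87.6)/(6*0.61073337) = 4.6938
Cpu = (104.8 - 93.94)/(3*0.61073337) = 5.9273
Cpl = (93.94 - 87.6)/(3*0.61073337) = 3.4603
Cpk = min(Cpu, Cpl) = 3.4603

3.4603


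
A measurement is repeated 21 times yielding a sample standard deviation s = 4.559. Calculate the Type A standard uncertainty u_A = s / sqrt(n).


u_A = s / sqrt(n)
u_A = 4.559 / sqrt(21)
u_A = 4.559 / 4.5825757
u_A = 0.9949

0.9949


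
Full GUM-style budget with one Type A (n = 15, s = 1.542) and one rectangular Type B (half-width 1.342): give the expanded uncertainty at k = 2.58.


u_A = s / sqrt(n) = 1.542 / sqrt(15) = 0.39814269
u_B = half_width / sqrt(3) = 1.342 / sqrt(3) = 0.77480406
uc = sqrt(u_A^2 + u_B^2) = sqrt(0.39814269^2 + 0.77480406^2) = 0.87111362
U = k * uc = 2.58 * 0.87111362
U = 2.2475

2.2475


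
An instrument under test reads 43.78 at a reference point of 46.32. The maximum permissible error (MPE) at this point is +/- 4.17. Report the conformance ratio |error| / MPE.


e = indication - reference = 43.78 - 46.32 = -2.5400
|e| = 2.5400
ratio = |e| / MPE = 2.5400 / 4.17
ratio = 0.6091

0.6091


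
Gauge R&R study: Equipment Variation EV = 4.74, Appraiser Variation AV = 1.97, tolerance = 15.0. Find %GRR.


GRR = sqrt(EV^2 + AV^2) = sqrt(4.74^2 + 1.97^2) = 5.133079
%GRR = GRR / tol * 100 = 5.133079 / 15.0 * 100
%GRR = 34.2205

34.2205


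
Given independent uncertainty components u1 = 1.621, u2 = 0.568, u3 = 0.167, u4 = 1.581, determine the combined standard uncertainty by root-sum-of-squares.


uc = sqrt(1.621^2 + 0.568^2 + 0.167^2 + 1.581^2)
uc = sqrt(5.477715)
uc = 2.3405

2.3405


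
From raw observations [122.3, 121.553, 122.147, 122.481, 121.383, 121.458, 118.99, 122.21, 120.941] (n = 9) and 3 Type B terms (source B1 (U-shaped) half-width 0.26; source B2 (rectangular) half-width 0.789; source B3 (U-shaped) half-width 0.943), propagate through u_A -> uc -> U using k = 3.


mean = (122.3 + 121.553 + 122.147 + 122.481 + 121.383 + 121.458 + 118.99 + 122.21 + 120.941) / 9 = 121.4958889
s = sqrt(sum((x - mean)^2)/(n-1)) = 1.0697991
u_A = s / sqrt(n) = 1.0697991 / sqrt(9) = 0.3565997
u_B1 = 0.26 / sqrt(2) = 0.18384776
u_B2 = 0.789 / sqrt(3) = 0.45552936
u_B3 = 0.943 / sqrt(2) = 0.66680169
uc = sqrt(0.3565997^2 + 0.18384776^2 + 0.45552936^2 + 0.66680169^2) = 0.90171771
U = k * uc = 3 * 0.90171771
U = 2.7052

2.7052


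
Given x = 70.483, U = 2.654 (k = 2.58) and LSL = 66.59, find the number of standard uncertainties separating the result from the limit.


u = U / k = 2.654 / 2.58 = 1.0286822
margin = |LSL - x| = |66.59 - 70.483| = 3.893
z = margin / u = 3.893 / 1.0286822
z = 3.7845

3.7845


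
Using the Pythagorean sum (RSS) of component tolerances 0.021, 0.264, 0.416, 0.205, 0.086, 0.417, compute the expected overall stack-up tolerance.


RSS = sqrt(0.021^2 + 0.264^2 + 0.416^2 + 0.205^2 + 0.086^2 + 0.417^2)
= sqrt(0.466503)
= 0.6830

0.6830


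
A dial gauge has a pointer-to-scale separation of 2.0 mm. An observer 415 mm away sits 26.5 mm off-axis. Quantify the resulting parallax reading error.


error = h * offset / d
= 2.0 * 26.5 / 415
= 0.1277

0.1277


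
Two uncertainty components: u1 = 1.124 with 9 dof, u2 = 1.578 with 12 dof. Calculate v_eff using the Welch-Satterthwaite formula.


uc = sqrt(u1^2 + u2^2) = sqrt(1.124^2 + 1.578^2) = 1.9373848
v_eff = uc^4 / (u1^4/v1 + u2^4/v2)
= 1.9373848^4 / (1.124^4/9 + 1.578^4/12)
= 14.088461 / 0.69405641
v_eff = 20.2987

20.2987


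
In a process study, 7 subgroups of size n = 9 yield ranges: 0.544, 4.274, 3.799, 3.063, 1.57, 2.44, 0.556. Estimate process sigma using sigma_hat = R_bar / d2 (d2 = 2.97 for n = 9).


R_bar = (0.544 + 4.274 + 3.799 + 3.063 + 1.57 + 2.44 + 0.556) / 7
R_bar = 16.246 / 7 = 2.3208571
sigma_hat = R_bar / d2 = 2.3208571 / 2.97 = 0.7814

0.7814


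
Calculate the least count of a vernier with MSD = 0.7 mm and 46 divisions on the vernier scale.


LC = MSD / n_div
= 0.7 / 46
= 0.0152

0.0152


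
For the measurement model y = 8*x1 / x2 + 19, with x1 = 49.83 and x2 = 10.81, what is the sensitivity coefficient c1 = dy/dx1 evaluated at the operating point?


y = 8*x1 / x2 + 19
dy/dx1 = 8/x2
Evaluate at x2 = 10.81: c1 = 8 / 10.81
c1 = 0.7401

0.7401


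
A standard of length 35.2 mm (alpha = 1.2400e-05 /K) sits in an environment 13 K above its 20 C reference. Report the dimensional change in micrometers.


dL = L * alpha * dT
= 35.2 * 1.2400e-05 * 13
= 0.0056742 mm
dL_um = 0.0056742 * 1000 = 5.6742 um

5.6742


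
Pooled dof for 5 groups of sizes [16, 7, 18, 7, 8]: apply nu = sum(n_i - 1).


nu = sum_i (n_i - 1)
nu = ((16 - 1) + (7 - 1) + (18 - 1) + (7 - 1) + (8 - 1))
nu = 15 + 6 + 17 + 6 + 7
nu = 51

51


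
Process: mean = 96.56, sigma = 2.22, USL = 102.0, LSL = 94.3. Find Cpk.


Cpu = (USL - mean) / (3*sigma) = (102.0 - 96.56) / (3*2.22) = 0.8168
Cpl = (mean - LSL) / (3*sigma) = (96.56 - 94.3) / (3*2.22) = 0.3393
Cpk = min(Cpu, Cpl) = 0.3393

0.3393


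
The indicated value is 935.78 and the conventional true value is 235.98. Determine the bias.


Systematic error = measured - true
= 935.78 - 235.98
= 699.8000

699.8000


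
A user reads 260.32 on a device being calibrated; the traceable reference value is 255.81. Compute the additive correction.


Correction = standard - reading
= 255.81 - 260.32
= -4.5100

-4.5100


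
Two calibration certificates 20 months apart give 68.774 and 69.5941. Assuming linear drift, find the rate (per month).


rate = (v2 - v1) / months
= (69.5941 - 68.774) / 20
= 0.8201 / 20
= 0.0410

0.0410


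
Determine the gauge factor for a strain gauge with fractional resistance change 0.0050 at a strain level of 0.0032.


GF = (dR/R) / epsilon
= 0.0050 / 0.0032
= 1.5625

1.5625


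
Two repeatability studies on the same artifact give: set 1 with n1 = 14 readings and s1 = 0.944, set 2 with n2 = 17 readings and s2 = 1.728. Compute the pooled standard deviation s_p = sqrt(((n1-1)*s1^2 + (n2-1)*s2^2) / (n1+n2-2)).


s_p = sqrt(((n1-1)*s1^2 + (n2-1)*s2^2) / (n1+n2-2))
numerator = (14-1)*0.944^2 + (17-1)*1.728^2 = 11.584768 + 47.775744 = 59.360512
denominator = 14 + 17 - 2 = 29
s_p^2 = 59.360512 / 29 = 2.0469142
s_p = sqrt(2.0469142) = 1.4307

1.4307


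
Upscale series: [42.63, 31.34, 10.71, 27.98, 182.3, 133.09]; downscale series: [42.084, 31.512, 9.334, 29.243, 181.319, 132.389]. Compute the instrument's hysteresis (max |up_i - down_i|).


|42.63 - 42.084| = 0.5460
|31.34 - 31.512| = 0.1720
|10.71 - 9.334| = 1.3760
|27.98 - 29.243| = 1.2630
|182.3 - 181.319| = 0.9810
|133.09 - 132.389| = 0.7010
hysteresis = max(diffs) = 1.3760

1.3760


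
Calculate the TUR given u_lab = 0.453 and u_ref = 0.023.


TUR = u_lab / u_ref
= 0.453 / 0.023
= 19.6957

19.6957


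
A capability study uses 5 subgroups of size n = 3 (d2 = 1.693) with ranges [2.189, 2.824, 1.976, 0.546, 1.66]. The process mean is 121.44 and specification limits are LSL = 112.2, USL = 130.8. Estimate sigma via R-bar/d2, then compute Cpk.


R_bar = (2.189 + 2.824 + 1.976 + 0.546 + 1.66) / 5 = 1.839
sigma = R_bar / d2 = 1.839 / 1.693 = 1.0862374
Cp = (USL - LSL)/(6*sigma) = (130.8 - 112.2)/(6*1.0862374) = 2.8539
Cpu = (130.8 - 121.44)/(3*1.0862374) = 2.8723
Cpl = (121.44 - 112.2)/(3*1.0862374) = 2.8355
Cpk = min(Cpu, Cpl) = 2.8355

2.8355


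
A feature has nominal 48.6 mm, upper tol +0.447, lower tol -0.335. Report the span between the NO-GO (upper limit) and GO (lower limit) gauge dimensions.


GO = nominal - lower_tol (smallest hole = maximum material condition)
GO = 48.6 - 0.335 = 48.265
NO-GO = nominal + upper_tol (largest hole = least material condition)
NO-GO = 48.6 + 0.447 = 49.047
spread = NO-GO - GO = 49.047 - 48.265 = 0.7820

0.7820


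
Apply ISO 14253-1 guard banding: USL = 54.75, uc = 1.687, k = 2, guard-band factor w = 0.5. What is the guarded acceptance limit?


U = k * uc = 2 * 1.687 = 3.374
guard band g = w * U = 0.5 * 3.374 = 1.687
AL = USL - g = 54.75 - 1.687
AL = 53.0630

53.0630


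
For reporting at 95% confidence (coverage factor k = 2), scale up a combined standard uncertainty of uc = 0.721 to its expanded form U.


U = k * uc
U = 2 * 0.721
U = 1.4420

1.4420


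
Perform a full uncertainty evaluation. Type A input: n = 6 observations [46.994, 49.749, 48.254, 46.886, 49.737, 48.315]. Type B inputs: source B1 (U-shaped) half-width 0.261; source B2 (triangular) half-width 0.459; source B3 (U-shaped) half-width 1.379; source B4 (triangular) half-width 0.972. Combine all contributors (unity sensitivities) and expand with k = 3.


mean = (46.994 + 49.749 + 48.254 + 46.886 + 49.737 + 48.315) / 6 = 48.3225
s = sqrt(sum((x - mean)^2)/(n-1)) = 1.2545043
u_A = s / sqrt(n) = 1.2545043 / sqrt(6) = 0.51214924
u_B1 = 0.261 / sqrt(2) = 0.18455487
u_B2 = 0.459 / sqrt(6) = 0.18738597
u_B3 = 1.379 / sqrt(2) = 0.97510025
u_B4 = 0.972 / sqrt(6) = 0.39681734
uc = sqrt(0.51214924^2 + 0.18455487^2 + 0.18738597^2 + 0.97510025^2 + 0.39681734^2) = 1.1998981
U = k * uc = 3 * 1.1998981
U = 3.5997

3.5997


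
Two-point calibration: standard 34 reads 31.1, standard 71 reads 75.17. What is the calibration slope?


slope = (y2 - y1) / (x2 - x1)
= (75.17 - 31.1) / (71 - 34)
= 44.0700 / 37
= 1.1911

1.1911


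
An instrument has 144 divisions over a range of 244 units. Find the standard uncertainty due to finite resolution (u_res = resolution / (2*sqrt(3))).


resolution = range / divisions
resolution = 244 / 144 = 1.6944444
u_res = resolution / (2*sqrt(3))
u_res = 1.6944444 / 3.4641016
u_res = 0.4891

0.4891


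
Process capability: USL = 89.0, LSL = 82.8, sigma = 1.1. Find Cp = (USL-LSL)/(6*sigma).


Cp = (USL - LSL) / (6 * sigma)
= (89.0 - 82.8) / (6 * 1.1)
= 6.2000 / 6.6000
= 0.9394

0.9394


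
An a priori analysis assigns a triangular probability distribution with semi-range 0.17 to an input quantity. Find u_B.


u_B = half_width / sqrt(6)
u_B = 0.17 / 2.4494897
u_B = 0.0694

0.0694


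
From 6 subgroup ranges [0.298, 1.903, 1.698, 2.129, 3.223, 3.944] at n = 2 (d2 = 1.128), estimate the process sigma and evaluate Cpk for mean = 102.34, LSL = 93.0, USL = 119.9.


R_bar = (0.298 + 1.903 + 1.698 + 2.129 + 3.223 + 3.944) / 6 = 2.1991667
sigma = R_bar / d2 = 2.1991667 / 1.128 = 1.9496159
Cp = (USL - LSL)/(6*sigma) = (119.9 - 93.0)/(6*1.9496159) = 2.2996
Cpu = (119.9 - 102.34)/(3*1.9496159) = 3.0023
Cpl = (102.34 - 93.0)/(3*1.9496159) = 1.5969
Cpk = min(Cpu, Cpl) = 1.5969

1.5969


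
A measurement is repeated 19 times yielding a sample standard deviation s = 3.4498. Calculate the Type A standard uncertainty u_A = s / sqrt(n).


u_A = s / sqrt(n)
u_A = 3.4498 / sqrt(19)
u_A = 3.4498 / 4.3588989
u_A = 0.7914

0.7914


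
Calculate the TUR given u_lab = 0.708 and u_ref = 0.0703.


TUR = u_lab / u_ref
= 0.708 / 0.0703
= 10.0711

10.0711


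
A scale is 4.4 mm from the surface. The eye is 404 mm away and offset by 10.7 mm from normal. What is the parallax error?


error = h * offset / d
= 4.4 * 10.7 / 404
= 0.1165

0.1165


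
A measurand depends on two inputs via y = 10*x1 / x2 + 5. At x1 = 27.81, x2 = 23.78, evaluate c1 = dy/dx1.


y = 10*x1 / x2 + 5
dy/dx1 = 10/x2
Evaluate at x2 = 23.78: c1 = 10 / 23.78
c1 = 0.4205

0.4205


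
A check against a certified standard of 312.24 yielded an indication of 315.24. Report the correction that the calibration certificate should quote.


Correction = standard - reading
= 312.24 - 315.24
= -3.0000

-3.0000


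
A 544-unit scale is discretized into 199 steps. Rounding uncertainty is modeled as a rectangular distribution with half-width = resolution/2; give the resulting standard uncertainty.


resolution = range / divisions
resolution = 544 / 199 = 2.7336683
u_res = resolution / (2*sqrt(3))
u_res = 2.7336683 / 3.4641016
u_res = 0.7891

0.7891


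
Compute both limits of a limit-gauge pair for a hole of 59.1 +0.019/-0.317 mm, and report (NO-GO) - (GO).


GO = nominal - lower_tol (smallest hole = maximum material condition)
GO = 59.1 - 0.317 = 58.783
NO-GO = nominal + upper_tol (largest hole = least material condition)
NO-GO = 59.1 + 0.019 = 59.119
spread = NO-GO - GO = 59.119 - 58.783 = 0.3360

0.3360


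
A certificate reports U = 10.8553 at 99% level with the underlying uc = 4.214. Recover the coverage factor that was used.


k = U / uc
k = 10.8553 / 4.214
k = 2.576

2.576


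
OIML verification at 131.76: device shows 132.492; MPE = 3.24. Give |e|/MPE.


e = indication - reference = 132.492 - 131.76 = 0.7320
|e| = 0.7320
ratio = |e| / MPE = 0.7320 / 3.24
ratio = 0.2259

0.2259


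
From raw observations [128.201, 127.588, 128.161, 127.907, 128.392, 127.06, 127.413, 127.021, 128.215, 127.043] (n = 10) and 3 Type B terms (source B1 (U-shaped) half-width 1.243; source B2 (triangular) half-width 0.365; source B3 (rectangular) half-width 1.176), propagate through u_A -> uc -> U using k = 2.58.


mean = (128.201 + 127.588 + 128.161 + 127.907 + 128.392 + 127.06 + 127.413 + 127.021 + 128.215 + 127.043) / 10 = 127.7001
s = sqrt(sum((x - mean)^2)/(n-1)) = 0.54238802
u_A = s / sqrt(n) = 0.54238802 / sqrt(10) = 0.17151815
u_B1 = 1.243 / sqrt(2) = 0.87893373
u_B2 = 0.365 / sqrt(6) = 0.14901063
u_B3 = 1.176 / sqrt(3) = 0.67896392
uc = sqrt(0.17151815^2 + 0.87893373^2 + 0.14901063^2 + 0.67896392^2) = 1.1336398
U = k * uc = 2.58 * 1.1336398
U = 2.9248

2.9248


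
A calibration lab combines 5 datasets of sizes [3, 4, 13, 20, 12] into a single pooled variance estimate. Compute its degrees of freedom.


nu = sum_i (n_i - 1)
nu = ((3 - 1) + (4 - 1) + (13 - 1) + (20 - 1) + (12 - 1))
nu = 2 + 3 + 12 + 19 + 11
nu = 47

47


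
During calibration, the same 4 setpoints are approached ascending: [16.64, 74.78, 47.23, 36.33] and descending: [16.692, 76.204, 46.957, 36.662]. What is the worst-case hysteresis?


|16.64 - 16.692| = 0.0520
|74.78 - 76.204| = 1.4240
|47.23 - 46.957| = 0.2730
|36.33 - 36.662| = 0.3320
hysteresis = max(diffs) = 1.4240

1.4240


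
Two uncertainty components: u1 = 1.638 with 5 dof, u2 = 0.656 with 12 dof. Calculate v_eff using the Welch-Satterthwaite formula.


uc = sqrt(u1^2 + u2^2) = sqrt(1.638^2 + 0.656^2) = 1.7644773
v_eff = uc^4 / (u1^4/v1 + u2^4/v2)
= 1.7644773^4 / (1.638^4/5 + 0.656^4/12)
= 9.6931359 / 1.4551774
v_eff = 6.6611

6.6611


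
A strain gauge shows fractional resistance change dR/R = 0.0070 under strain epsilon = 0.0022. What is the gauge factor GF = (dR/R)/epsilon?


GF = (dR/R) / epsilon
= 0.0070 / 0.0022
= 3.1818

3.1818


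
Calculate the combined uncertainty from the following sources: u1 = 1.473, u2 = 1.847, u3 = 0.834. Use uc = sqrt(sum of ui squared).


uc = sqrt(1.473^2 + 1.847^2 + 0.834^2)
uc = sqrt(6.276694)
uc = 2.5053

2.5053


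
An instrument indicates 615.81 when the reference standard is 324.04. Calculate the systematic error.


Systematic error = measured - true
= 615.81 - 324.04
= 291.7700

291.7700


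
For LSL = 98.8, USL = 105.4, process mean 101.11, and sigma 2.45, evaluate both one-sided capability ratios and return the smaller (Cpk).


Cpu = (USL - mean) / (3*sigma) = (105.4 - 101.11) / (3*2.45) = 0.5837
Cpl = (mean - LSL) / (3*sigma) = (101.11 - 98.8) / (3*2.45) = 0.3143
Cpk = min(Cpu, Cpl) = 0.3143

0.3143


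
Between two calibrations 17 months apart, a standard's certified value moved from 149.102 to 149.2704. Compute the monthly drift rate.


rate = (v2 - v1) / months
= (149.2704 - 149.102) / 17
= 0.1684 / 17
= 0.0099

0.0099


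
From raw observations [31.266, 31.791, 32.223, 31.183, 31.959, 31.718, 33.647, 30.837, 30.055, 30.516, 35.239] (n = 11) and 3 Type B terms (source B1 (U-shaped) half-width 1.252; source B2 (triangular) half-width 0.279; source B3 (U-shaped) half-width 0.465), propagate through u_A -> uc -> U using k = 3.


mean = (31.266 + 31.791 + 32.223 + 31.183 + 31.959 + 31.718 + 33.647 + 30.837 + 30.055 + 30.516 + 35.239) / 11 = 31.85763636
s = sqrt(sum((x - mean)^2)/(n-1)) = 1.473075
u_A = s / sqrt(n) = 1.473075 / sqrt(11) = 0.44414882
u_B1 = 1.252 / sqrt(2) = 0.88529769
u_B2 = 0.279 / sqrt(6) = 0.11390127
u_B3 = 0.465 / sqrt(2) = 0.32880465
uc = sqrt(0.44414882^2 + 0.88529769^2 + 0.11390127^2 + 0.32880465^2) = 1.0498124
U = k * uc = 3 * 1.0498124
U = 3.1494

3.1494


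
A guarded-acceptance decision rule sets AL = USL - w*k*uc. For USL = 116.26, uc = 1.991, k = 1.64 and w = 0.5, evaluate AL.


U = k * uc = 1.64 * 1.991 = 3.26524
guard band g = w * U = 0.5 * 3.26524 = 1.63262
AL = USL - g = 116.26 - 1.63262
AL = 114.6274

114.6274


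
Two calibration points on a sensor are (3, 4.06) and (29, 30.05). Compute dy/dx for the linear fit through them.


slope = (y2 - y1) / (x2 - x1)
= (30.05 - 4.06) / (29 - 3)
= 25.9900 / 26
= 0.9996

0.9996


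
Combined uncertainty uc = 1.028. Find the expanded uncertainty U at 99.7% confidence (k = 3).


U = k * uc
U = 3 * 1.028
U = 3.0840

3.0840


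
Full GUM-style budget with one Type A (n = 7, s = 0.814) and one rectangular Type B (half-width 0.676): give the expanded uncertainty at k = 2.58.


u_A = s / sqrt(n) = 0.814 / sqrt(7) = 0.30766308
u_B = half_width / sqrt(3) = 0.676 / sqrt(3) = 0.39028878
uc = sqrt(u_A^2 + u_B^2) = sqrt(0.30766308^2 + 0.39028878^2) = 0.49697274
U = k * uc = 2.58 * 0.49697274
U = 1.2822

1.2822


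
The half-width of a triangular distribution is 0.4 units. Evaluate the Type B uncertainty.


u_B = half_width / sqrt(6)
u_B = 0.4 / 2.4494897
u_B = 0.1633

0.1633


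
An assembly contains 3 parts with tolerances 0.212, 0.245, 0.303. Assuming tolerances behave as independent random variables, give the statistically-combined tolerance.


RSS = sqrt(0.212^2 + 0.245^2 + 0.303^2)
= sqrt(0.196778)
= 0.4436

0.4436


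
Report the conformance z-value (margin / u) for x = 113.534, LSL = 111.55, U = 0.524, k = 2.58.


u = U / k = 0.524 / 2.58 = 0.20310078
margin = |LSL - x| = |111.55 - 113.534| = 1.984
z = margin / u = 1.984 / 0.20310078
z = 9.7685

9.7685


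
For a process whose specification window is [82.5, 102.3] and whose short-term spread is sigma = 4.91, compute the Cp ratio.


Cp = (USL - LSL) / (6 * sigma)
= (102.3 - 82.5) / (6 * 4.91)
= 19.8000 / 29.4600
= 0.6721

0.6721


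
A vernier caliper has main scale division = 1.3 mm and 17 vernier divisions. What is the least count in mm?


LC = MSD / n_div
= 1.3 / 17
= 0.0765

0.0765


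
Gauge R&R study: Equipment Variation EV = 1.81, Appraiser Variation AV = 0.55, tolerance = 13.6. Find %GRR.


GRR = sqrt(EV^2 + AV^2) = sqrt(1.81^2 + 0.55^2) = 1.8917188
%GRR = GRR / tol * 100 = 1.8917188 / 13.6 * 100
%GRR = 13.9097

13.9097


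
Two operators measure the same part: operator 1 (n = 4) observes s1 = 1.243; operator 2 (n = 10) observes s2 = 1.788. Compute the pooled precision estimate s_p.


s_p = sqrt(((n1-1)*s1^2 + (n2-1)*s2^2) / (n1+n2-2))
numerator = (4-1)*1.243^2 + (10-1)*1.788^2 = 4.635147 + 28.772496 = 33.407643
denominator = 4 + 10 - 2 = 12
s_p^2 = 33.407643 / 12 = 2.7839702
s_p = sqrt(2.7839702) = 1.6685

1.6685


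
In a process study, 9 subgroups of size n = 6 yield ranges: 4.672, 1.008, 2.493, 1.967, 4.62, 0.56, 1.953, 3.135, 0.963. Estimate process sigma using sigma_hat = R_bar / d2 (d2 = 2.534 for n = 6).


R_bar = (4.672 + 1.008 + 2.493 + 1.967 + 4.62 + 0.56 + 1.953 + 3.135 + 0.963) / 9
R_bar = 21.371 / 9 = 2.3745556
sigma_hat = R_bar / d2 = 2.3745556 / 2.534 = 0.9371

0.9371


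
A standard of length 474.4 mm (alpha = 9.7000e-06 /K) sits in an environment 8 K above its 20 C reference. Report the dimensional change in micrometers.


dL = L * alpha * dT
= 474.4 * 9.7000e-06 * 8
= 0.0368134 mm
dL_um = 0.0368134 * 1000 = 36.8134 um

36.8134


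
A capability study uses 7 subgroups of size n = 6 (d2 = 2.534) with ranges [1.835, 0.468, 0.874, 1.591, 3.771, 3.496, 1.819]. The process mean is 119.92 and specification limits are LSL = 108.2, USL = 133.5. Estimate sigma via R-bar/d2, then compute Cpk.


R_bar = (1.835 + 0.468 + 0.874 + 1.591 + 3.771 + 3.496 + 1.819) / 7 = 1.9791429
sigma = R_bar / d2 = 1.9791429 / 2.534 = 0.78103508
Cp = (USL - LSL)/(6*sigma) = (133.5 - 108.2)/(6*0.78103508) = 5.3988
Cpu = (133.5 - 119.92)/(3*0.78103508) = 5.7957
Cpl = (119.92 - 108.2)/(3*0.78103508) = 5.0019
Cpk = min(Cpu, Cpl) = 5.0019

5.0019


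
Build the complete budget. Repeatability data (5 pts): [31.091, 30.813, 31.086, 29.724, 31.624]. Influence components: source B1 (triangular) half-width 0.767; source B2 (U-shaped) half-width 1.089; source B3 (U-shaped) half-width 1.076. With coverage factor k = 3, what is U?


mean = (31.091 + 30.813 + 31.086 + 29.724 + 31.624) / 5 = 30.8676
s = sqrt(sum((x - mean)^2)/(n-1)) = 0.70365993
u_A = s / sqrt(n) = 0.70365993 / sqrt(5) = 0.31468629
u_B1 = 0.767 / sqrt(6) = 0.31312644
u_B2 = 1.089 / sqrt(2) = 0.77003928
u_B3 = 1.076 / sqrt(2) = 0.7608469
uc = sqrt(0.31468629^2 + 0.31312644^2 + 0.77003928^2 + 0.7608469^2) = 1.1700103
U = k * uc = 3 * 1.1700103
U = 3.5100

3.5100


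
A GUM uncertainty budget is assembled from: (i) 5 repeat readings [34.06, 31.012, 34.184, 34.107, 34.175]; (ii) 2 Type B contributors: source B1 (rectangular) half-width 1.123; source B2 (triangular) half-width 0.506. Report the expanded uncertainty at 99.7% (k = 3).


mean = (34.06 + 31.012 + 34.184 + 34.107 + 34.175) / 5 = 33.5076
s = sqrt(sum((x - mean)^2)/(n-1)) = 1.3960109
u_A = s / sqrt(n) = 1.3960109 / sqrt(5) = 0.62431505
u_B1 = 1.123 / sqrt(3) = 0.64836435
u_B2 = 0.506 / sqrt(6) = 0.20657363
uc = sqrt(0.62431505^2 + 0.64836435^2 + 0.20657363^2) = 0.92348161
U = k * uc = 3 * 0.92348161
U = 2.7704

2.7704


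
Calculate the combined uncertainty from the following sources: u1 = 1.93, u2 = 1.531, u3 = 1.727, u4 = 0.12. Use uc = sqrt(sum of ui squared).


uc = sqrt(1.93^2 + 1.531^2 + 1.727^2 + 0.12^2)
uc = sqrt(9.06579)
uc = 3.0109

3.0109


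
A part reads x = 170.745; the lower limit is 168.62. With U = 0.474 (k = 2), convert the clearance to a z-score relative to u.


u = U / k = 0.474 / 2 = 0.237
margin = |LSL - x| = |168.62 - 170.745| = 2.125
z = margin / u = 2.125 / 0.237
z = 8.9662

8.9662


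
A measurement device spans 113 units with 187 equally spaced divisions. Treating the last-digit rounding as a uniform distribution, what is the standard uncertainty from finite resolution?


resolution = range / divisions
resolution = 113 / 187 = 0.60427807
u_res = resolution / (2*sqrt(3))
u_res = 0.60427807 / 3.4641016
u_res = 0.1744

0.1744


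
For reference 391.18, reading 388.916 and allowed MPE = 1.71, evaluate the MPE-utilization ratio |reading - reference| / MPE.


e = indication - reference = 388.916 - 391.18 = -2.2640
|e| = 2.2640
ratio = |e| / MPE = 2.2640 / 1.71
ratio = 1.3240

1.3240


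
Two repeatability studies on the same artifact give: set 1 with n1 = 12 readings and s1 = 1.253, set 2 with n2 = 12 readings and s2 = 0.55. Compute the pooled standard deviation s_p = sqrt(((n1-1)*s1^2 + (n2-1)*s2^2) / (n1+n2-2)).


s_p = sqrt(((n1-1)*s1^2 + (n2-1)*s2^2) / (n1+n2-2))
numerator = (12-1)*1.253^2 + (12-1)*0.55^2 = 17.270099 + 3.3275 = 20.597599
denominator = 12 + 12 - 2 = 22
s_p^2 = 20.597599 / 22 = 0.9362545
s_p = sqrt(0.9362545) = 0.9676

0.9676


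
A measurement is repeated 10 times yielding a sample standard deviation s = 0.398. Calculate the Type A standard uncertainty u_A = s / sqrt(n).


u_A = s / sqrt(n)
u_A = 0.398 / sqrt(10)
u_A = 0.398 / 3.1622777
u_A = 0.1259

0.1259


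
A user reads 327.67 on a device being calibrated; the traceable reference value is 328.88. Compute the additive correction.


Correction = standard - reading
= 328.88 - 327.67
= 1.2100

1.2100


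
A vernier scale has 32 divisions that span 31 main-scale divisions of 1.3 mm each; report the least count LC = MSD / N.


LC = MSD / n_div
= 1.3 / 32
= 0.0406

0.0406


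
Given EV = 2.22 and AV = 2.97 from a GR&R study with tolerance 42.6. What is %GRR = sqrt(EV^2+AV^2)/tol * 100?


GRR = sqrt(EV^2 + AV^2) = sqrt(2.22^2 + 2.97^2) = 3.7080049
%GRR = GRR / tol * 100 = 3.7080049 / 42.6 * 100
%GRR = 8.7042

8.7042


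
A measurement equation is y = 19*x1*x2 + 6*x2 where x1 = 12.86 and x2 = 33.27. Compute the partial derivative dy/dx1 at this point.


y = 19*x1*x2 + 6*x2
dy/dx1 = 19*x2
Evaluate at x2 = 33.27: c1 = 19 * 33.27
c1 = 632.1300

632.1300


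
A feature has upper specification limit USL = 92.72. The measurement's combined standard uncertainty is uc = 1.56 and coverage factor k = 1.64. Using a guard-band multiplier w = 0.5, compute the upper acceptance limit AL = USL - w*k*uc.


U = k * uc = 1.64 * 1.56 = 2.5584
guard band g = w * U = 0.5 * 2.5584 = 1.2792
AL = USL - g = 92.72 - 1.2792
AL = 91.4408

91.4408


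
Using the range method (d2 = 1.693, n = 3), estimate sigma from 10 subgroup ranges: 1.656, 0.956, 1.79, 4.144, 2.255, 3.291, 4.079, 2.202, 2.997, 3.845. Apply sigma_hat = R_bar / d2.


R_bar = (1.656 + 0.956 + 1.79 + 4.144 + 2.255 + 3.291 + 4.079 + 2.202 + 2.997 + 3.845) / 10
R_bar = 27.215 / 10 = 2.7215
sigma_hat = R_bar / d2 = 2.7215 / 1.693 = 1.6075

1.6075


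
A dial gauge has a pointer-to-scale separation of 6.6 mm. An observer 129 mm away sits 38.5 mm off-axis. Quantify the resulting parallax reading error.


error = h * offset / d
= 6.6 * 38.5 / 129
= 1.9698

1.9698


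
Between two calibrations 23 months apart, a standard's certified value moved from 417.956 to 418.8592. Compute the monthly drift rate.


rate = (v2 - v1) / months
= (418.8592 - 417.956) / 23
= 0.9032 / 23
= 0.0393

0.0393


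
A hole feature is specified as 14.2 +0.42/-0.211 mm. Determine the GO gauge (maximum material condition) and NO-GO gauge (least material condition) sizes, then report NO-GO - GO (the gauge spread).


GO = nominal - lower_tol (smallest hole = maximum material condition)
GO = 14.2 - 0.211 = 13.989
NO-GO = nominal + upper_tol (largest hole = least material condition)
NO-GO = 14.2 + 0.42 = 14.62
spread = NO-GO - GO = 14.62 - 13.989 = 0.6310

0.6310


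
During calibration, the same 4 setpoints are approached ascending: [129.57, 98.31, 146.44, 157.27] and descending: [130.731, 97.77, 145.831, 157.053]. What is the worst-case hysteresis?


|129.57 - 130.731| = 1.1610
|98.31 - 97.77| = 0.5400
|146.44 - 145.831| = 0.6090
|157.27 - 157.053| = 0.2170
hysteresis = max(diffs) = 1.1610

1.1610


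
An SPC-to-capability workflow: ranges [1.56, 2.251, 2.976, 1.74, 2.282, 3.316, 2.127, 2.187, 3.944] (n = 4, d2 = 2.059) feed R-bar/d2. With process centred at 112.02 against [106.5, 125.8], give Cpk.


R_bar = (1.56 + 2.251 + 2.976 + 1.74 + 2.282 + 3.316 + 2.127 + 2.187 + 3.944) / 9 = 2.487
sigma = R_bar / d2 = 2.487 / 2.059 = 1.2078679
Cp = (USL - LSL)/(6*sigma) = (125.8 - 106.5)/(6*1.2078679) = 2.6631
Cpu = (125.8 - 112.02)/(3*1.2078679) = 3.8028
Cpl = (112.02 - 106.5)/(3*1.2078679) = 1.5233
Cpk = min(Cpu, Cpl) = 1.5233

1.5233


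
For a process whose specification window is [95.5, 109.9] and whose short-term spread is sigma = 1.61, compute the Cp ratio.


Cp = (USL - LSL) / (6 * sigma)
= (109.9 - 95.5) / (6 * 1.61)
= 14.4000 / 9.6600
= 1.4907

1.4907


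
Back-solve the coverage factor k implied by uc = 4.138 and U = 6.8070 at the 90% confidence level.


k = U / uc
k = 6.8070 / 4.138
k = 1.645

1.645


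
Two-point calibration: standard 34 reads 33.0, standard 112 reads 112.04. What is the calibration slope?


slope = (y2 - y1) / (x2 - x1)
= (112.04 - 33.0) / (112 - 34)
= 79.0400 / 78
= 1.0133

1.0133


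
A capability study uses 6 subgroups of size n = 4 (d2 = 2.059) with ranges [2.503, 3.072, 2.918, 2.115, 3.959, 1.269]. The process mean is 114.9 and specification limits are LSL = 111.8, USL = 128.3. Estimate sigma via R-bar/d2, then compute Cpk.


R_bar = (2.503 + 3.072 + 2.918 + 2.115 + 3.959 + 1.269) / 6 = 2.6393333
sigma = R_bar / d2 = 2.6393333 / 2.059 = 1.281852
Cp = (USL - LSL)/(6*sigma) = (128.3 - 111.8)/(6*1.281852) = 2.1453
Cpu = (128.3 - 114.9)/(3*1.281852) = 3.4845
Cpl = (114.9 - 111.8)/(3*1.281852) = 0.8061
Cpk = min(Cpu, Cpl) = 0.8061

0.8061


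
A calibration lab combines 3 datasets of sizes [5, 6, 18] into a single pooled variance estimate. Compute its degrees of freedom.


nu = sum_i (n_i - 1)
nu = ((5 - 1) + (6 - 1) + (18 - 1))
nu = 4 + 5 + 17
nu = 26

26


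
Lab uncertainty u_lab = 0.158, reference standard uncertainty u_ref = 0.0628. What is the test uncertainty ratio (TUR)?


TUR = u_lab / u_ref
= 0.158 / 0.0628
= 2.5159

2.5159


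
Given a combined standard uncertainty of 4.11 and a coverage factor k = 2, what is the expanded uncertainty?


U = k * uc
U = 2 * 4.11
U = 8.2200

8.2200


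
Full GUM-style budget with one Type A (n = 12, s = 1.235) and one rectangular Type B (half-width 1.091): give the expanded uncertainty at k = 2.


u_A = s / sqrt(n) = 1.235 / sqrt(12) = 0.35651379
u_B = half_width / sqrt(3) = 1.091 / sqrt(3) = 0.62988914
uc = sqrt(u_A^2 + u_B^2) = sqrt(0.35651379^2 + 0.62988914^2) = 0.7237834
U = k * uc = 2 * 0.7237834
U = 1.4476

1.4476


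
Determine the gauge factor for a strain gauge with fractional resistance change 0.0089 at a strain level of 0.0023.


GF = (dR/R) / epsilon
= 0.0089 / 0.0023
= 3.8696

3.8696


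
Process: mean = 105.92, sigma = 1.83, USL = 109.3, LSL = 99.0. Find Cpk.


Cpu = (USL - mean) / (3*sigma) = (109.3 - 105.92) / (3*1.83) = 0.6157
Cpl = (mean - LSL) / (3*sigma) = (105.92 - 99.0) / (3*1.83) = 1.2605
Cpk = min(Cpu, Cpl) = 0.6157

0.6157


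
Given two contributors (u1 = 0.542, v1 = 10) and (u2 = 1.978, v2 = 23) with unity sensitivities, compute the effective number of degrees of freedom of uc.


uc = sqrt(u1^2 + u2^2) = sqrt(0.542^2 + 1.978^2) = 2.0509139
v_eff = uc^4 / (u1^4/v1 + u2^4/v2)
= 2.0509139^4 / (0.542^4/10 + 1.978^4/23)
= 17.692521 / 0.67417456
v_eff = 26.2432

26.2432


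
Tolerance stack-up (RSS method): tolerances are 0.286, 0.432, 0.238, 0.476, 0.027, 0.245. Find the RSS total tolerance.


RSS = sqrt(0.286^2 + 0.432^2 + 0.238^2 + 0.476^2 + 0.027^2 + 0.245^2)
= sqrt(0.612394)
= 0.7826

0.7826


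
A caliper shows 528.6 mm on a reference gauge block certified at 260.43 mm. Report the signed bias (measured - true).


Systematic error = measured - true
= 528.6 - 260.43
= 268.1700

268.1700


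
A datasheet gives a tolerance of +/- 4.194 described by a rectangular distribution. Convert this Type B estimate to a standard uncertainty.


u_B = half_width / sqrt(3)
u_B = 4.194 / 1.7320508
u_B = 2.4214

2.4214


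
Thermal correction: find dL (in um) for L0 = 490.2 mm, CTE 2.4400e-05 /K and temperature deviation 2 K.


dL = L * alpha * dT
= 490.2 * 2.4400e-05 * 2
= 0.0239218 mm
dL_um = 0.0239218 * 1000 = 23.9218 um

23.9218


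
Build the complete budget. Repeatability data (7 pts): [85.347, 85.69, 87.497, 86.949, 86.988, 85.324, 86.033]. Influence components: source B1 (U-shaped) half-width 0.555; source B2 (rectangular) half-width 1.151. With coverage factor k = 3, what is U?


mean = (85.347 + 85.69 + 87.497 + 86.949 + 86.988 + 85.324 + 86.033) / 7 = 86.26114286
s = sqrt(sum((x - mean)^2)/(n-1)) = 0.87758749
u_A = s / sqrt(n) = 0.87758749 / sqrt(7) = 0.33169689
u_B1 = 0.555 / sqrt(2) = 0.39244426
u_B2 = 1.151 / sqrt(3) = 0.66453016
uc = sqrt(0.33169689^2 + 0.39244426^2 + 0.66453016^2) = 0.84002122
U = k * uc = 3 * 0.84002122
U = 2.5201

2.5201


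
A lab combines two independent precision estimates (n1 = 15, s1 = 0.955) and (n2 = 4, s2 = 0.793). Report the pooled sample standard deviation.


s_p = sqrt(((n1-1)*s1^2 + (n2-1)*s2^2) / (n1+n2-2))
numerator = (15-1)*0.955^2 + (4-1)*0.793^2 = 12.76835 + 1.886547 = 14.654897
denominator = 15 + 4 - 2 = 17
s_p^2 = 14.654897 / 17 = 0.86205276
s_p = sqrt(0.86205276) = 0.9285

0.9285


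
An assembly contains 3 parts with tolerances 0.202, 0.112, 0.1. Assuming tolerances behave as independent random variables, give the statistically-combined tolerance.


RSS = sqrt(0.202^2 + 0.112^2 + 0.1^2)
= sqrt(0.063348)
= 0.2517

0.2517


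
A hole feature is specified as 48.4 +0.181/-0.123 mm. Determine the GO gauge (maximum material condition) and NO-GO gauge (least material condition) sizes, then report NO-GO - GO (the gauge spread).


GO = nominal - lower_tol (smallest hole = maximum material condition)
GO = 48.4 - 0.123 = 48.277
NO-GO = nominal + upper_tol (largest hole = least material condition)
NO-GO = 48.4 + 0.181 = 48.581
spread = NO-GO - GO = 48.581 - 48.277 = 0.3040

0.3040


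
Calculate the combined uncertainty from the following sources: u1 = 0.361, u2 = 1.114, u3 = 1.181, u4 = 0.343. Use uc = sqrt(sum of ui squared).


uc = sqrt(0.361^2 + 1.114^2 + 1.181^2 + 0.343^2)
uc = sqrt(2.883727)
uc = 1.6982

1.6982


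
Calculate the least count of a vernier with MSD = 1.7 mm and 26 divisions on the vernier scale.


LC = MSD / n_div
= 1.7 / 26
= 0.0654

0.0654


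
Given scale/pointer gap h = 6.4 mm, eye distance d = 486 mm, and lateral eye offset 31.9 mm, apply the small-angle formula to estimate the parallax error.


error = h * offset / d
= 6.4 * 31.9 / 486
= 0.4201

0.4201


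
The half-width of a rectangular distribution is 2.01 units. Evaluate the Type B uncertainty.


u_B = half_width / sqrt(3)
u_B = 2.01 / 1.7320508
u_B = 1.1605

1.1605


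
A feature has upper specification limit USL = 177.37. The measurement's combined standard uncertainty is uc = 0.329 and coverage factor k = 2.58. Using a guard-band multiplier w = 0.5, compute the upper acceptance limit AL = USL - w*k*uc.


U = k * uc = 2.58 * 0.329 = 0.84882
guard band g = w * U = 0.5 * 0.84882 = 0.42441
AL = USL - g = 177.37 - 0.42441
AL = 176.9456

176.9456


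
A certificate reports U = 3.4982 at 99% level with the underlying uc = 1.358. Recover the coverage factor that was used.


k = U / uc
k = 3.4982 / 1.358
k = 2.576

2.576


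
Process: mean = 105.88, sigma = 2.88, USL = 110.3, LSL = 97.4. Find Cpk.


Cpu = (USL - mean) / (3*sigma) = (110.3 - 105.88) / (3*2.88) = 0.5116
Cpl = (mean - LSL) / (3*sigma) = (105.88 - 97.4) / (3*2.88) = 0.9815
Cpk = min(Cpu, Cpl) = 0.5116

0.5116


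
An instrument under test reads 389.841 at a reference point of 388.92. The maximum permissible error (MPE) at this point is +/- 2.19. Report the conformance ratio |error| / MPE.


e = indication - reference = 389.841 - 388.92 = 0.9210
|e| = 0.9210
ratio = |e| / MPE = 0.9210 / 2.19
ratio = 0.4205

0.4205


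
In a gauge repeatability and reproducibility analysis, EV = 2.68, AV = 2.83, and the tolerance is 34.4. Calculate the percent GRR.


GRR = sqrt(EV^2 + AV^2) = sqrt(2.68^2 + 2.83^2) = 3.8976018
%GRR = GRR / tol * 100 = 3.8976018 / 34.4 * 100
%GRR = 11.3302

11.3302


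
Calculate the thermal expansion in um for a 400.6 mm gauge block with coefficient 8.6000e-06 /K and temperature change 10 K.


dL = L * alpha * dT
= 400.6 * 8.6000e-06 * 10
= 0.0344516 mm
dL_um = 0.0344516 * 1000 = 34.4516 um

34.4516


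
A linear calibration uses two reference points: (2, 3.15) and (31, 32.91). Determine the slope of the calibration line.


slope = (y2 - y1) / (x2 - x1)
= (32.91 - 3.15) / (31 - 2)
= 29.7600 / 29
= 1.0262

1.0262


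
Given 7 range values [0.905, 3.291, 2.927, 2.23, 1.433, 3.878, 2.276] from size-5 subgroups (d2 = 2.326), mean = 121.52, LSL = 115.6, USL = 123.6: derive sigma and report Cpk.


R_bar = (0.905 + 3.291 + 2.927 + 2.23 + 1.433 + 3.878 + 2.276) / 7 = 2.42
sigma = R_bar / d2 = 2.42 / 2.326 = 1.0404127
Cp = (USL - LSL)/(6*sigma) = (123.6 - 115.6)/(6*1.0404127) = 1.2815
Cpu = (123.6 - 121.52)/(3*1.0404127) = 0.6664
Cpl = (121.52 - 115.6)/(3*1.0404127) = 1.8967
Cpk = min(Cpu, Cpl) = 0.6664

0.6664


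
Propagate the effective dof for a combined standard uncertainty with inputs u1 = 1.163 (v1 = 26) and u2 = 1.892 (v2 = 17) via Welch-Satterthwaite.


uc = sqrt(u1^2 + u2^2) = sqrt(1.163^2 + 1.892^2) = 2.2208631
v_eff = uc^4 / (u1^4/v1 + u2^4/v2)
= 2.2208631^4 / (1.163^4/26 + 1.892^4/17)
= 24.326921 / 0.82412756
v_eff = 29.5184

29.5184


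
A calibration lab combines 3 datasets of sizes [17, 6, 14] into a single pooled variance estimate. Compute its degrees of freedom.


nu = sum_i (n_i - 1)
nu = ((17 - 1) + (6 - 1) + (14 - 1))
nu = 16 + 5 + 13
nu = 34

34
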